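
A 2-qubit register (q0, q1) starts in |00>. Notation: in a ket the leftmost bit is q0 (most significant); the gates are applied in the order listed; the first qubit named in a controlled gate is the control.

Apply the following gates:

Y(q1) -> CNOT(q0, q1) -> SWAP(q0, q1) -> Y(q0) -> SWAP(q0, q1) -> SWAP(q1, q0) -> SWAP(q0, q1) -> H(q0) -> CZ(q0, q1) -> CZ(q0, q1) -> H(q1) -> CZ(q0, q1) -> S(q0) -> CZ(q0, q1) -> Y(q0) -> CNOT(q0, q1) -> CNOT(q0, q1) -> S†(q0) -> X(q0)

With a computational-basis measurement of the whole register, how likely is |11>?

A full measurement returns |11> with probability 1/4.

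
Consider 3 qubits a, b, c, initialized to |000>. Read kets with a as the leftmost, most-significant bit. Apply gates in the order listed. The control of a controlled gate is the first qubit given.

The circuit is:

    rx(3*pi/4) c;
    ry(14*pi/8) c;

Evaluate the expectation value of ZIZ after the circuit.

In the final state, ZIZ has expectation -1/2.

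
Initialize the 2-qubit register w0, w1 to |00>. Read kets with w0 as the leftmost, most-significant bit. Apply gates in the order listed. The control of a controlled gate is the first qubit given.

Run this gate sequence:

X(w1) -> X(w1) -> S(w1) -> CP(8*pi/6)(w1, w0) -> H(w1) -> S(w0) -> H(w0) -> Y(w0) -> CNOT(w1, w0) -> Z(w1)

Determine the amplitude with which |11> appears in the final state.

The final state's coefficient on |11> equals I/2. Key observation: the block from step 1 through step 2 cancels to the identity and can be dropped.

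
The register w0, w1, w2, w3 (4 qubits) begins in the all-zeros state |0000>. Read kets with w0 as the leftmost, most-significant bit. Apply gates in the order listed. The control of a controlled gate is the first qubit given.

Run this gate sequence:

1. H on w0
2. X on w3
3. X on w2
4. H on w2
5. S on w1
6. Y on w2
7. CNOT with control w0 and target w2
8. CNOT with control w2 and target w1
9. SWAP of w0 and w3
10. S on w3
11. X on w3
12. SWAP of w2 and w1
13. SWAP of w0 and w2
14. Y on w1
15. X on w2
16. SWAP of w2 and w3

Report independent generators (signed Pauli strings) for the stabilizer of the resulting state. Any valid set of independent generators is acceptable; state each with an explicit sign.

One valid set of independent stabilizer generators is -XXII, -IIYI, -ZZII, +IIIZ (any independent generating set of the same group is equally correct).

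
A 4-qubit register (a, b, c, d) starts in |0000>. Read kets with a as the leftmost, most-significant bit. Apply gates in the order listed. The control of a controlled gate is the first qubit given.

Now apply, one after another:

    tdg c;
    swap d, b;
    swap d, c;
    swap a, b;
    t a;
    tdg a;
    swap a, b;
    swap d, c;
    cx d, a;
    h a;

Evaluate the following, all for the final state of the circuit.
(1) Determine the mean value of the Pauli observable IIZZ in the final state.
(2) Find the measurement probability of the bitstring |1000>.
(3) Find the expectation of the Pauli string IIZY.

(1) In the final state, IIZZ has expectation 1. Key observation: steps 3-8 multiply out to the identity, so the circuit reduces to the remaining gates.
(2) The probability of measuring |1000> is 1/2.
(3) In the final state, IIZY has expectation 0.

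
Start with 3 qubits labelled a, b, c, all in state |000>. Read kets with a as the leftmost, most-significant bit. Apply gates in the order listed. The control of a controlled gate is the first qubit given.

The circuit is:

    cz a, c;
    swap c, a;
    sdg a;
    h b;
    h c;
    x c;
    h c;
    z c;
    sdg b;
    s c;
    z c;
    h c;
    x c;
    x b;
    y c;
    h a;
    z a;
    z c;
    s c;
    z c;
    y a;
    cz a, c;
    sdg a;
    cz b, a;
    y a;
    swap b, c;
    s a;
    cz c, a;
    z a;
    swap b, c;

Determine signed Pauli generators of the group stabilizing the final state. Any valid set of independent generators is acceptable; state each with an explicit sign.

The stabilizer group can be generated by -XIZ, -IYI, +ZIY, among other valid generating sets. Key observation: steps 5-8 multiply out to the identity, so the circuit reduces to the remaining gates.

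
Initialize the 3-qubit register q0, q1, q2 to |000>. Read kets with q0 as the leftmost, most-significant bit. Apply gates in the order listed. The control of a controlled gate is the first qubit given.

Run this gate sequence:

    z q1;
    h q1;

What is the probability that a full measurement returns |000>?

The probability of measuring |000> is 1/2.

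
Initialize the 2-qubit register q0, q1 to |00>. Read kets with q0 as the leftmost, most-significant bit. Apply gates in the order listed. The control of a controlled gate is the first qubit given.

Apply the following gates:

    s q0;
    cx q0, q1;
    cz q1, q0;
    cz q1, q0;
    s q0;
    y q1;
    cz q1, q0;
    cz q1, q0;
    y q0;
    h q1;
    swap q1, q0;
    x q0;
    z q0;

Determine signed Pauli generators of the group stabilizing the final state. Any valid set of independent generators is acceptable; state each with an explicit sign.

The stabilizer group can be generated by +XI, -IZ, among other valid generating sets.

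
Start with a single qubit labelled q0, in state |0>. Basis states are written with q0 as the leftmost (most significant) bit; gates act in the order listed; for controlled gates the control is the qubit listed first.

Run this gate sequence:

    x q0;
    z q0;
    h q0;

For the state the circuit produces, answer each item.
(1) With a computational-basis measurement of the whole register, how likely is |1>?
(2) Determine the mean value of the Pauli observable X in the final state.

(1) The probability of measuring |1> is 1/2.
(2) The observable X averages to -1.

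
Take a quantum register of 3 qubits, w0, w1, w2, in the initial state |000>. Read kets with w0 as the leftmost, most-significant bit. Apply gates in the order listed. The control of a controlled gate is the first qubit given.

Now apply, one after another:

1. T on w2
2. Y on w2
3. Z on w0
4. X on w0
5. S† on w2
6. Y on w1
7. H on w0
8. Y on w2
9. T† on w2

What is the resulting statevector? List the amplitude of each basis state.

After the circuit, the state carries amplitude sqrt(2)/2 on |010>, -sqrt(2)/2 on |110>, and 0 on every other basis state.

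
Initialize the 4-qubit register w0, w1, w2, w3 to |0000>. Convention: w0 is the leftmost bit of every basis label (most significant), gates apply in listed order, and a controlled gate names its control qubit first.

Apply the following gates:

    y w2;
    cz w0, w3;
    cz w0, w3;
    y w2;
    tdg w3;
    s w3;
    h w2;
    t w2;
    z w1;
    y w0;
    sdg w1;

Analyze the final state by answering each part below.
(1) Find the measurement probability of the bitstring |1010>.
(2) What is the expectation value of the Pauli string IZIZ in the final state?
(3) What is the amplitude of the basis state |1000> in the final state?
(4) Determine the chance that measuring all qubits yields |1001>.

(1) Outcome |1010> occurs with probability 1/2. Key observation: gates 1-4 undo each other exactly, leaving only the rest of the circuit to track.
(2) The expectation value of IZIZ is 1.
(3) |1000> carries amplitude sqrt(2)*I/2 in the final state.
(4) The probability of measuring |1001> is 0.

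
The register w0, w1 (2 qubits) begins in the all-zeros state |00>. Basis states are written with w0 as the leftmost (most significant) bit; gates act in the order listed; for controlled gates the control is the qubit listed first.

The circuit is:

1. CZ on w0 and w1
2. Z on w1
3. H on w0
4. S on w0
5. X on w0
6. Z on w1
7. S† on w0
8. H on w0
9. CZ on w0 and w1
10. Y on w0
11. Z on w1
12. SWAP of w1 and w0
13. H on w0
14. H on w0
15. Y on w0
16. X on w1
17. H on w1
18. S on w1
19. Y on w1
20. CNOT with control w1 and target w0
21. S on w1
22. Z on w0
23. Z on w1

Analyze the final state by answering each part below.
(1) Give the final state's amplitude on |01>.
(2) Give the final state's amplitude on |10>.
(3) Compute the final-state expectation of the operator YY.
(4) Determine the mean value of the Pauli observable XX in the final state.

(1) The final state's coefficient on |01> equals sqrt(2)*I/2.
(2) The final state's coefficient on |10> equals sqrt(2)*I/2.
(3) In the final state, YY has expectation 1.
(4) In the final state, XX has expectation 1.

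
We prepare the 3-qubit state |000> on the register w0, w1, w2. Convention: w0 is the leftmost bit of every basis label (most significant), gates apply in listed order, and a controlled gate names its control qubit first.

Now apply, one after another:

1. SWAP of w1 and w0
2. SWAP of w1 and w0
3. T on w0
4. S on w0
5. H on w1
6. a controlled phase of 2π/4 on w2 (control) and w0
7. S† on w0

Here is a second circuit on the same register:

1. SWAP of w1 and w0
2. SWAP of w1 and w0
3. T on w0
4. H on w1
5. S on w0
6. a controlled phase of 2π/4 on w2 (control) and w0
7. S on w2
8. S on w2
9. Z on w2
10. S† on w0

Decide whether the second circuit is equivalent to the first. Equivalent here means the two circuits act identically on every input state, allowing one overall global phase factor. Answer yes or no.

Yes, they are equivalent — the unitaries differ by at most a global phase.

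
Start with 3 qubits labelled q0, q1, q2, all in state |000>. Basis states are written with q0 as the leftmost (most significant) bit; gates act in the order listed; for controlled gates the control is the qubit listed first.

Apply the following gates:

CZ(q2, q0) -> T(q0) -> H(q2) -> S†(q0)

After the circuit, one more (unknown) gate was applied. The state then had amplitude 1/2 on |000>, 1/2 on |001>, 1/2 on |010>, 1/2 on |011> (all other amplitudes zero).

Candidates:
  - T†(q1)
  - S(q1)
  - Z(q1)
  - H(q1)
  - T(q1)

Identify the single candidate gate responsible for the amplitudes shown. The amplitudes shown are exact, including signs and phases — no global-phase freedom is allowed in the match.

It was H(q1) that produced the state shown.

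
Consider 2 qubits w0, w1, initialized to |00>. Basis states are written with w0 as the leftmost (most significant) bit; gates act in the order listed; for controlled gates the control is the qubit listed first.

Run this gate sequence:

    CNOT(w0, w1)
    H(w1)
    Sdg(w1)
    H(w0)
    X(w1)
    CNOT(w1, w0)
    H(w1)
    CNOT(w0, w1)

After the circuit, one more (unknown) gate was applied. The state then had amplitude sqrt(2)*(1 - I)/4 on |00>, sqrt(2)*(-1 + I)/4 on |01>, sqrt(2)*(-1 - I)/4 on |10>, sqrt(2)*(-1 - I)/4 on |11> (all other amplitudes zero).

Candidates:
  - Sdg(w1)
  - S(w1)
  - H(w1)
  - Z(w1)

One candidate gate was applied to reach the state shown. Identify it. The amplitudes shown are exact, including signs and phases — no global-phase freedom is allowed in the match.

The unique candidate consistent with the amplitudes is Sdg(w1).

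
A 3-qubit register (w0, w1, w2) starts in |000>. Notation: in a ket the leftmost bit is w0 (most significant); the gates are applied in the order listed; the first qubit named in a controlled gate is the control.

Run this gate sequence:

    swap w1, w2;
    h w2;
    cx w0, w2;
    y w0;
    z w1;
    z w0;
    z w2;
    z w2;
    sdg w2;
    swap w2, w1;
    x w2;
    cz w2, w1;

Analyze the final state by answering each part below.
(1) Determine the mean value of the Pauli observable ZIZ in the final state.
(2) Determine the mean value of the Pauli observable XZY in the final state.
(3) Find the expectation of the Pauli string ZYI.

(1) In the final state, ZIZ has expectation 1.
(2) The expectation value of XZY is 0.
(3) In the final state, ZYI has expectation -1.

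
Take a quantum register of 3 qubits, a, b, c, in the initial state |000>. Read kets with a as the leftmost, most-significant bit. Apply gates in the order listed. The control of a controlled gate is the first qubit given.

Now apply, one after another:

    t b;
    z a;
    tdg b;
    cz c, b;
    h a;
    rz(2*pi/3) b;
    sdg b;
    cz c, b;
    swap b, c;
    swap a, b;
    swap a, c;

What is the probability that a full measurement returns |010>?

Outcome |010> occurs with probability 1/2.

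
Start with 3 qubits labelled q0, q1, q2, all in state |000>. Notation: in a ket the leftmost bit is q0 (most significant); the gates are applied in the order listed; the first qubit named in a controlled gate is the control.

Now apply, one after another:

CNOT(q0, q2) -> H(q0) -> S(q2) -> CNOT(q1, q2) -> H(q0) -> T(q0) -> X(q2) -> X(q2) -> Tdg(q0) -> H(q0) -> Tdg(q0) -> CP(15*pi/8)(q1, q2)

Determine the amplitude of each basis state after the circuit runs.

The resulting statevector has amplitude sqrt(2)/2 on |000>, -sqrt(2)*exp(3*I*pi/4)/2 on |100>, and 0 on every other basis state. Key observation: gates 5-10 undo each other exactly, leaving only the rest of the circuit to track.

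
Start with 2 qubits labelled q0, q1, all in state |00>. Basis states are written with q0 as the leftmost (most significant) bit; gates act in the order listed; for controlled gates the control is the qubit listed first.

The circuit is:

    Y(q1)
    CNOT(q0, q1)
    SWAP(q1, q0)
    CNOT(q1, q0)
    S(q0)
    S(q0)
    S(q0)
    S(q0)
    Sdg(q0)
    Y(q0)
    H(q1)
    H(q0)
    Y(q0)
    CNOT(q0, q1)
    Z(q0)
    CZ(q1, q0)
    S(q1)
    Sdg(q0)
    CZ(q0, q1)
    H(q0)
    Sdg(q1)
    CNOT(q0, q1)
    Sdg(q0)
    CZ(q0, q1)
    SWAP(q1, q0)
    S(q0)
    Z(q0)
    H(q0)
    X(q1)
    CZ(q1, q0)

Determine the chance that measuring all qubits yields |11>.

The probability of measuring |11> is 1/4. Key observation: the block from step 5 through step 8 cancels to the identity and can be dropped.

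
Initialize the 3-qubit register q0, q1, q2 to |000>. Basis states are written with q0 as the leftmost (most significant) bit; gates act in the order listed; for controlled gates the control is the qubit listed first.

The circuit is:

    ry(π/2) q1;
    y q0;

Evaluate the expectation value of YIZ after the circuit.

The expectation value of YIZ is 0.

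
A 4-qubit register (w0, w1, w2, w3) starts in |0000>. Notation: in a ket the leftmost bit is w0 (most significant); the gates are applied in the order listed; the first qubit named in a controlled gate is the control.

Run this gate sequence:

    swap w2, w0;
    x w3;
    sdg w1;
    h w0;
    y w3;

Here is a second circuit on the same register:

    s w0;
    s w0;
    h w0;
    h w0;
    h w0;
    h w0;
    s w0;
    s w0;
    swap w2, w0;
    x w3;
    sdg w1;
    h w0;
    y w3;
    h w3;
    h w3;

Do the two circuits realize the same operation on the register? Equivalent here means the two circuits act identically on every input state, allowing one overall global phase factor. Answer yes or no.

Yes, they are equivalent — the unitaries differ by at most a global phase.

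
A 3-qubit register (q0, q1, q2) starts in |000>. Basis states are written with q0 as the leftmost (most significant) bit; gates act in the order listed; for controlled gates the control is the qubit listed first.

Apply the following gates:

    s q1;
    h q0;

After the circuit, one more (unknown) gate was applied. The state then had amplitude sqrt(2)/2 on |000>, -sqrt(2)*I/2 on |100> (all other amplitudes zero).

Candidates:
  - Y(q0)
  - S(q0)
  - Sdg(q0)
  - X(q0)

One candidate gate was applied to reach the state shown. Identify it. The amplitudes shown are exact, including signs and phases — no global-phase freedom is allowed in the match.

The unique candidate consistent with the amplitudes is Sdg(q0).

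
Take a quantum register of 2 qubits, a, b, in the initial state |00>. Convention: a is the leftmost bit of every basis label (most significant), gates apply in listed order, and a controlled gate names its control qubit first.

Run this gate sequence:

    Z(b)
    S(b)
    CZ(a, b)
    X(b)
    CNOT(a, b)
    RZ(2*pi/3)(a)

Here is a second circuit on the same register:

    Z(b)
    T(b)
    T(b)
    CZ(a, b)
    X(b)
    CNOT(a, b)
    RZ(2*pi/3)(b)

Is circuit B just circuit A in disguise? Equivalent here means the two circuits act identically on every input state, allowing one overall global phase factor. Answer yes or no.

No: there is an input state on which the two circuits produce genuinely different outputs (not merely differing by a phase).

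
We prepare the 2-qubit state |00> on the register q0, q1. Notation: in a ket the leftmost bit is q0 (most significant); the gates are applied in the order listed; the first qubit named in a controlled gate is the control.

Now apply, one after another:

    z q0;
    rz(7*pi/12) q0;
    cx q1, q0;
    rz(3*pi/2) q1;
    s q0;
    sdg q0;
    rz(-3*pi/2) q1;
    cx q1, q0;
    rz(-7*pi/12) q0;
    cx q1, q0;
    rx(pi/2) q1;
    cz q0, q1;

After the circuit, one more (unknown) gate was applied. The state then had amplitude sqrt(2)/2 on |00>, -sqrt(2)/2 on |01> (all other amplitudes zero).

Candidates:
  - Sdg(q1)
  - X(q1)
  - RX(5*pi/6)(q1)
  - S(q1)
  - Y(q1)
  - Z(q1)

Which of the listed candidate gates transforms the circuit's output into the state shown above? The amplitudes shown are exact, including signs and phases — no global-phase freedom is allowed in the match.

The unique candidate consistent with the amplitudes is Sdg(q1). Key observation: steps 2-9 multiply out to the identity, so the circuit reduces to the remaining gates.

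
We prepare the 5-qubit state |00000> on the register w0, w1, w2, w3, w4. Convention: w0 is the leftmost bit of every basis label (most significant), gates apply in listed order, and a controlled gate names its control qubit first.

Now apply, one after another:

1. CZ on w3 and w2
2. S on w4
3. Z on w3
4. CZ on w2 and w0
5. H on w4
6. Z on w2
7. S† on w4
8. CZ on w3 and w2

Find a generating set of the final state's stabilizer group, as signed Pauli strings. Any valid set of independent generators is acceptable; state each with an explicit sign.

One valid set of independent stabilizer generators is -IIIIY, +ZIIII, +IZIII, +IIZII, +IIIZI (any independent generating set of the same group is equally correct).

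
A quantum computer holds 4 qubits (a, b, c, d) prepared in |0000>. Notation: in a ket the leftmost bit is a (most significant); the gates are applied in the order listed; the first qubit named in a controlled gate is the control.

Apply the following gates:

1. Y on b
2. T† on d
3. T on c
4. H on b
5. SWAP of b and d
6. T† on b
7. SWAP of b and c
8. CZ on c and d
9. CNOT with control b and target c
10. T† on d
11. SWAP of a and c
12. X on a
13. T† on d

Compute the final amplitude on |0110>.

|0110> carries amplitude 0 in the final state.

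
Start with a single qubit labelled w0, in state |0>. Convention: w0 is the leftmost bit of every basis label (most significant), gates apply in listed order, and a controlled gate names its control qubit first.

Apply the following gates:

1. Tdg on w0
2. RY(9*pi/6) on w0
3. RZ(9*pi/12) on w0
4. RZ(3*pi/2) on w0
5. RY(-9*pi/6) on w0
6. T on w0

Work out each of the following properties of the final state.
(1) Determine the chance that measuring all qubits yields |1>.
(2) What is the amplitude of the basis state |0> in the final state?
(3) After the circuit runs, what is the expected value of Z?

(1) The probability of measuring |1> is 1/2 - sqrt(2)/4.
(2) The amplitude on |0> is (-1 + exp(3*I*pi/4))*exp(I*pi/8)/2.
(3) In the final state, Z has expectation sqrt(2)/2.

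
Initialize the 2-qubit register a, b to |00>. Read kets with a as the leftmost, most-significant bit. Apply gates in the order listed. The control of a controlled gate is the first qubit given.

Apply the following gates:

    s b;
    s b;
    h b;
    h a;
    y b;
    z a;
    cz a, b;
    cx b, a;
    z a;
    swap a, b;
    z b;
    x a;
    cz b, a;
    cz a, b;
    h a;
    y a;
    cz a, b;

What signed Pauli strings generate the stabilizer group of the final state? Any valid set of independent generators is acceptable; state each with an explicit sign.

One valid set of independent stabilizer generators is +XX, +ZZ (any independent generating set of the same group is equally correct).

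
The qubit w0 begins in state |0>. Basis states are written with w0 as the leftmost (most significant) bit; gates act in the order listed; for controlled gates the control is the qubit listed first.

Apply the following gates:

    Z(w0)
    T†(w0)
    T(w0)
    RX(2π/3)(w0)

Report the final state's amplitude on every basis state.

The resulting statevector has amplitude 1/2 on |0>, -sqrt(3)*I/2 on |1>.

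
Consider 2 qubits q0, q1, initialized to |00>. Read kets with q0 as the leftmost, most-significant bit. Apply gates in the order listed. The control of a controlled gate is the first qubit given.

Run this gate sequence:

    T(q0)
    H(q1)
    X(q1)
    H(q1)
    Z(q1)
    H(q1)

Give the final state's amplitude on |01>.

|01> carries amplitude sqrt(2)/2 in the final state. Key observation: the block from step 2 through step 5 cancels to the identity and can be dropped.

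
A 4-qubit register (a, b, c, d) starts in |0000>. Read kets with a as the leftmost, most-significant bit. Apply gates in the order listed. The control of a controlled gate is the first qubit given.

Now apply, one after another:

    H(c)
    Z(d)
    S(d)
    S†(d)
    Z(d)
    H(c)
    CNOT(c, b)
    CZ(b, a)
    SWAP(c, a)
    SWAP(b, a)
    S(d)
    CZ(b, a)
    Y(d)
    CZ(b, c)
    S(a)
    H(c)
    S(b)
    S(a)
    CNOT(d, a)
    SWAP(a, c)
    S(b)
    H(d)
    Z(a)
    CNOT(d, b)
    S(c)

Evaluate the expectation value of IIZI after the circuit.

The observable IIZI averages to -1. Key observation: the block from step 1 through step 6 cancels to the identity and can be dropped.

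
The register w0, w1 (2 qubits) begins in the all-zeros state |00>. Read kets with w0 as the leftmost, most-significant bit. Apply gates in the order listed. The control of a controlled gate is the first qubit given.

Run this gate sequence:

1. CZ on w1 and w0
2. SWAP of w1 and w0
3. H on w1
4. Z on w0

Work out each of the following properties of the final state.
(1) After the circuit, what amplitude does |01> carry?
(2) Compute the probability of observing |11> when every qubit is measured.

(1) |01> carries amplitude sqrt(2)/2 in the final state.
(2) Outcome |11> occurs with probability 0.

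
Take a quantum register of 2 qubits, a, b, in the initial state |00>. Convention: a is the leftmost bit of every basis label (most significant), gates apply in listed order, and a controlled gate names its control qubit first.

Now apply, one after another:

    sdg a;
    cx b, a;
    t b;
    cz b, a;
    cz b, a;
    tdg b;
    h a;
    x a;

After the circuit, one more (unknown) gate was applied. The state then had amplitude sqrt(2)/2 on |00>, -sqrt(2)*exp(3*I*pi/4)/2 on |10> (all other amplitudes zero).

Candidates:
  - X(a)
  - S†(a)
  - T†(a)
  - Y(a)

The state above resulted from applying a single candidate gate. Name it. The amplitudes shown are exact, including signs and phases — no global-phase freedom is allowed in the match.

The applied gate was T†(a).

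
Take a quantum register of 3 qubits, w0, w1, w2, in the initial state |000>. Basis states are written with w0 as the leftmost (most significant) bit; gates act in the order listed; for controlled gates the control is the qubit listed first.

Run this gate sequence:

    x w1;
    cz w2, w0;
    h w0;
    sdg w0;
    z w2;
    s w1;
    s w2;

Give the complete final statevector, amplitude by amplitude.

After the circuit, the state carries amplitude sqrt(2)*I/2 on |010>, sqrt(2)/2 on |110>, and 0 on every other basis state.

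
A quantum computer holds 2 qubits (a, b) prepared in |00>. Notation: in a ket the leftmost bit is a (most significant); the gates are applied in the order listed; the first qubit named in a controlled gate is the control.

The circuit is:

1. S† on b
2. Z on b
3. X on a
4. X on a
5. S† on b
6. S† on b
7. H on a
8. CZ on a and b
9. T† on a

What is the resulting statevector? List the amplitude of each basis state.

The final amplitudes are sqrt(2)/2 on |00>, 0 on |01>, -sqrt(2)*exp(3*I*pi/4)/2 on |10>, 0 on |11>. Key observation: steps 3-4 multiply out to the identity, so the circuit reduces to the remaining gates.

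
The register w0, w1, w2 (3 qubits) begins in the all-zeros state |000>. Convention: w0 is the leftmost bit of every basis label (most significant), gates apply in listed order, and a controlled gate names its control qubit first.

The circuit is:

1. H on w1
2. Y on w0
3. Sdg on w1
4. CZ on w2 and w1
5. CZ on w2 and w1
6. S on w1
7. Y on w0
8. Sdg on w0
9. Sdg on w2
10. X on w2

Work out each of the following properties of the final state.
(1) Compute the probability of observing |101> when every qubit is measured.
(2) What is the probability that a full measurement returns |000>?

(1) The probability of measuring |101> is 0.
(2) The probability of measuring |000> is 0.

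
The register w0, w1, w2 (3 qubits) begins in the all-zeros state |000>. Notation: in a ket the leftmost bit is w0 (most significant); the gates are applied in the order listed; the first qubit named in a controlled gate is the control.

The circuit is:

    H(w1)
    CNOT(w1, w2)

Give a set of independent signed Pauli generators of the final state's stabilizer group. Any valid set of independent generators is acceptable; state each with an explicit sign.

The final state is stabilized by the group generated by +IXX, +ZII, +IZZ; other independent generating sets are equally valid.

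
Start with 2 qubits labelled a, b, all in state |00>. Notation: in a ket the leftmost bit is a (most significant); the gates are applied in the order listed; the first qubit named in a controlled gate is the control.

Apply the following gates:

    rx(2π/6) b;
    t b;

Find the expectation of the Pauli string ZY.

The expectation value of ZY is -sqrt(6)/4.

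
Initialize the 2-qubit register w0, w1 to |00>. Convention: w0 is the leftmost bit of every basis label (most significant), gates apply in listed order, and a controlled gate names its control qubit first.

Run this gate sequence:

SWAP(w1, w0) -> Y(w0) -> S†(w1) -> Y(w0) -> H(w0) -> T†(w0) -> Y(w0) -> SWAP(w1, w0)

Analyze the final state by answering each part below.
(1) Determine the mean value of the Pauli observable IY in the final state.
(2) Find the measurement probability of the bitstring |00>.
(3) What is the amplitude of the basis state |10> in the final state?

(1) The observable IY averages to -sqrt(2)/2.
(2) Outcome |00> occurs with probability 1/2.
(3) The final state's coefficient on |10> equals 0.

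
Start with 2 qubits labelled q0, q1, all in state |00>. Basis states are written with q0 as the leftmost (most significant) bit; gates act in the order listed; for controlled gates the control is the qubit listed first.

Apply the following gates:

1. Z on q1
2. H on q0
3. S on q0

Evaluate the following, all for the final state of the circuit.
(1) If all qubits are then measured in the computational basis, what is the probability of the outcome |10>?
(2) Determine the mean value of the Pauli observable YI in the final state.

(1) Outcome |10> occurs with probability 1/2.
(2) In the final state, YI has expectation 1.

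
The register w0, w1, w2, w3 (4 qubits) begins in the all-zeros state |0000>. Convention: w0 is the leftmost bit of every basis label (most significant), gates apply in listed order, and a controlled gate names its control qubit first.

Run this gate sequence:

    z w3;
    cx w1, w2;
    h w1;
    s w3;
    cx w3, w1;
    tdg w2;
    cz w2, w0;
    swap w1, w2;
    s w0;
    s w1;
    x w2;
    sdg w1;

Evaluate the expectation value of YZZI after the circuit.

The expectation value of YZZI is 0.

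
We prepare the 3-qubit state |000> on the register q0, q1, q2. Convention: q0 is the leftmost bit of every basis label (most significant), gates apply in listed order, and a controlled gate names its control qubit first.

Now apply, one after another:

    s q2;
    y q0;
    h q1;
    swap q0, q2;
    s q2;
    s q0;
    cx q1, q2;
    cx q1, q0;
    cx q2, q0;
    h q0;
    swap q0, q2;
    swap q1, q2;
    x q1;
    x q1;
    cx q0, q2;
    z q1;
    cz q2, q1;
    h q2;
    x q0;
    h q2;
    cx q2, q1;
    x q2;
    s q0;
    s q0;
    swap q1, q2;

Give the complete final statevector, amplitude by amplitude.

The resulting statevector has amplitude 1/2 on |000>, -1/2 on |001>, 0 on |010>, 0 on |011>, -1/2 on |100>, 1/2 on |101>, 0 on |110>, 0 on |111>.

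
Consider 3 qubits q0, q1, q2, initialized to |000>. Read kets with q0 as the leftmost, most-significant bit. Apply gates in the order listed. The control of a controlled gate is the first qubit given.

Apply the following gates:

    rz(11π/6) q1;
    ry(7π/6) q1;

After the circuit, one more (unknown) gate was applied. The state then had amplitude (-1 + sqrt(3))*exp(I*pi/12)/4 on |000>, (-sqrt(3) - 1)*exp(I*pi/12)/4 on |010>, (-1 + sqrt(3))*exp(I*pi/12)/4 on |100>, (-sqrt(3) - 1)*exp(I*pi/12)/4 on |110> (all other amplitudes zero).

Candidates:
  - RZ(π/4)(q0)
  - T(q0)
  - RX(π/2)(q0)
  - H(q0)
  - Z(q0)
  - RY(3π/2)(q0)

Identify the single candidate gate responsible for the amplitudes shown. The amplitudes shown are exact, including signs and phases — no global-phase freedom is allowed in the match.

The unique candidate consistent with the amplitudes is H(q0).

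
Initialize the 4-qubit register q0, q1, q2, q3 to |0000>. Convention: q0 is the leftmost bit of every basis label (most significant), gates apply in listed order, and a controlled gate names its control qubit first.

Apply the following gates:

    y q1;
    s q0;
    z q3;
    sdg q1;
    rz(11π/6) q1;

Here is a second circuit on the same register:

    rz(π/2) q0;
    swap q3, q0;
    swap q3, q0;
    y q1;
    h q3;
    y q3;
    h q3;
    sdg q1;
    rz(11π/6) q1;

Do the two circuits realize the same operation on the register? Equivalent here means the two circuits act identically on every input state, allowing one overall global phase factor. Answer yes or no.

No: there is an input state on which the two circuits produce genuinely different outputs (not merely differing by a phase).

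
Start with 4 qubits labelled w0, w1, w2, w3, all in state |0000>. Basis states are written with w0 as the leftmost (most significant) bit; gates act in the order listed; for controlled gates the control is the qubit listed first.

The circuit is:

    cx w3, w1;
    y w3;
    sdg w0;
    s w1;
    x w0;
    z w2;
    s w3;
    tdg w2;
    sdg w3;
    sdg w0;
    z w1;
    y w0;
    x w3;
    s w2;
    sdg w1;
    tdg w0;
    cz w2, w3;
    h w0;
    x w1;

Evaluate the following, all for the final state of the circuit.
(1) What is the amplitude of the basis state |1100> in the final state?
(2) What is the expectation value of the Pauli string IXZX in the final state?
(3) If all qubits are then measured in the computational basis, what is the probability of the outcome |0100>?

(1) |1100> carries amplitude -sqrt(2)*I/2 in the final state.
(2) The observable IXZX averages to 0.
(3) A full measurement returns |0100> with probability 1/2.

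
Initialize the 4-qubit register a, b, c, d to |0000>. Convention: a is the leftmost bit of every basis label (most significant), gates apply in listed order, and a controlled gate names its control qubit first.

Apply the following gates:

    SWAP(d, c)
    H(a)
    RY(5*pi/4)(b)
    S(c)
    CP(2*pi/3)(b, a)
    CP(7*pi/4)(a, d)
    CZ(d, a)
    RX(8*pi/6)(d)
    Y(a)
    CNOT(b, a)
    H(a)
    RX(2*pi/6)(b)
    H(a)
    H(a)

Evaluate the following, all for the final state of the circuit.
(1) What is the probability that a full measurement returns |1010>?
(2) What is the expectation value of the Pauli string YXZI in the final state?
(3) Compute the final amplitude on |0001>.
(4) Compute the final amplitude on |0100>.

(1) Outcome |1010> occurs with probability 0. Key observation: the block from step 13 through step 14 cancels to the identity and can be dropped.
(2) In the final state, YXZI has expectation sqrt(6)/8.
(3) The amplitude on |0001> is sqrt(3*sqrt(2) + 6)*(-I/16 - exp(I*pi/6)/16).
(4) |0100> carries amplitude sqrt(3*sqrt(2) + 6)*(-I/16 - exp(I*pi/6)/16) in the final state.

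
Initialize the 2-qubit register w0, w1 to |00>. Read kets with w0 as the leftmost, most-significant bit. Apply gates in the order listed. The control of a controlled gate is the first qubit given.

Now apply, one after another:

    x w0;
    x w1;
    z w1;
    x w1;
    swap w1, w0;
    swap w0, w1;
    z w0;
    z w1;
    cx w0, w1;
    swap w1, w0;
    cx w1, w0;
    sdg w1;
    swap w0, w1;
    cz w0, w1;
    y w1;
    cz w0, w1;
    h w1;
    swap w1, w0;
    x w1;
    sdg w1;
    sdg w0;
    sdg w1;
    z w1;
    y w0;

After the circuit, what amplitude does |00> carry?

|00> carries amplitude -sqrt(2)/2 in the final state.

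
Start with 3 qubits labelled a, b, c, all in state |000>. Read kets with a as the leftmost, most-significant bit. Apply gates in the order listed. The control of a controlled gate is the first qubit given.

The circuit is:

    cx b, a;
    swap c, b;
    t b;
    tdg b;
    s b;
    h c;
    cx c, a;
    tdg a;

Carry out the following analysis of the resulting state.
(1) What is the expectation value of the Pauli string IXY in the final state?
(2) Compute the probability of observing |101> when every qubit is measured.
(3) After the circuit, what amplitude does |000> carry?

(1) The observable IXY averages to 0.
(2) A full measurement returns |101> with probability 1/2.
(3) The amplitude on |000> is sqrt(2)/2.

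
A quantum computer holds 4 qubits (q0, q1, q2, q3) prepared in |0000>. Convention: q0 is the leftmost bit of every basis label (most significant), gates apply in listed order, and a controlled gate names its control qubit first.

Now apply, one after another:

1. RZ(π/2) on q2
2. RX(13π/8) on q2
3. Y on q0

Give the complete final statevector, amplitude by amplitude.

After the circuit, the state carries amplitude -exp(I*pi/4)*cos(3*pi/16) on |1000>, -exp(3*I*pi/4)*sin(3*pi/16) on |1010>, and 0 on every other basis state.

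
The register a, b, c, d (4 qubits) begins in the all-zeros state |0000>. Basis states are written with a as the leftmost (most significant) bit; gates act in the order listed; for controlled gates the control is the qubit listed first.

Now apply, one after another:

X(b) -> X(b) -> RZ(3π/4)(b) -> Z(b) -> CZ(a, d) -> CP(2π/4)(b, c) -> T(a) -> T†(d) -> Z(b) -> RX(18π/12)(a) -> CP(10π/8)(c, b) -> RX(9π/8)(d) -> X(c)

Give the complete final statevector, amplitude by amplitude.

After the circuit, the state carries amplitude -sqrt(2)*exp(5*I*pi/8)*sin(pi/16)/2 on |0010>, sqrt(2)*exp(I*pi/8)*cos(pi/16)/2 on |0011>, sqrt(2)*exp(I*pi/8)*sin(pi/16)/2 on |1010>, sqrt(2)*exp(5*I*pi/8)*cos(pi/16)/2 on |1011>, and 0 on every other basis state. Key observation: steps 1-2 multiply out to the identity, so the circuit reduces to the remaining gates.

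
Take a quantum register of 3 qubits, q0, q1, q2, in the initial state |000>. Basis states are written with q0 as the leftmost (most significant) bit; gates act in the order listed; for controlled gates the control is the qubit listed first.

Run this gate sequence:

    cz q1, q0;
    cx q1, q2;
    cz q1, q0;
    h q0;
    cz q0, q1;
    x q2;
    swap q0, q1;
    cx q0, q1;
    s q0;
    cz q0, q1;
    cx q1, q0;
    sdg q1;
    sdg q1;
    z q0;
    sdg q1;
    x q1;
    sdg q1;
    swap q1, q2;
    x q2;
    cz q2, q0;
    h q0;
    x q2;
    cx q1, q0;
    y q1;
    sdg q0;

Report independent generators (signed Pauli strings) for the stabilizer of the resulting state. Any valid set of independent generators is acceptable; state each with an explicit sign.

The final state is stabilized by the group generated by +YIZ, +ZIX, +IZI; other independent generating sets are equally valid.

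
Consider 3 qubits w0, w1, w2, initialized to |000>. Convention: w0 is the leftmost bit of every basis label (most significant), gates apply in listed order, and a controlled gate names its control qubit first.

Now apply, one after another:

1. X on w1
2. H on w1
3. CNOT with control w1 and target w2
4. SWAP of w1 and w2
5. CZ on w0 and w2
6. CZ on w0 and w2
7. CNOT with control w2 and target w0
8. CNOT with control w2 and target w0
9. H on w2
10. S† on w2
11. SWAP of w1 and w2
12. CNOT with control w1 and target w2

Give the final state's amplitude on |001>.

The amplitude on |001> is -1/2. Key observation: gates 5-6 undo each other exactly, leaving only the rest of the circuit to track.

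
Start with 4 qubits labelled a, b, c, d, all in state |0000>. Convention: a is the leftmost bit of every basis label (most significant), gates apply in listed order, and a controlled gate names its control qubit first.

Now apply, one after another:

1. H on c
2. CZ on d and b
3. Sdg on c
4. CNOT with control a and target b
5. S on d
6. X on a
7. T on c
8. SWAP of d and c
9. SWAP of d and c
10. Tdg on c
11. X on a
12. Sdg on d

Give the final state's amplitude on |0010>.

The final state's coefficient on |0010> equals -sqrt(2)*I/2.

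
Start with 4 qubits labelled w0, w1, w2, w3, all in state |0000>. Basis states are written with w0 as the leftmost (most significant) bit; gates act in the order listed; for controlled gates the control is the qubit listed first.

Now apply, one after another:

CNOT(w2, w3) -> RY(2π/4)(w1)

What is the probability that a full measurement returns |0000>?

Outcome |0000> occurs with probability 1/2.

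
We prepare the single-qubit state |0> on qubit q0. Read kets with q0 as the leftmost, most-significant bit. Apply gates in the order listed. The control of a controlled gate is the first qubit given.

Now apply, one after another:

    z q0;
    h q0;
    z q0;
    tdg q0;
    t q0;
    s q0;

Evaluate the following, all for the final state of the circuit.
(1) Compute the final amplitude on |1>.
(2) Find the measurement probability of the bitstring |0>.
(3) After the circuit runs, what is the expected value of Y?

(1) |1> carries amplitude -sqrt(2)*I/2 in the final state.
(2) Outcome |0> occurs with probability 1/2.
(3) In the final state, Y has expectation -1.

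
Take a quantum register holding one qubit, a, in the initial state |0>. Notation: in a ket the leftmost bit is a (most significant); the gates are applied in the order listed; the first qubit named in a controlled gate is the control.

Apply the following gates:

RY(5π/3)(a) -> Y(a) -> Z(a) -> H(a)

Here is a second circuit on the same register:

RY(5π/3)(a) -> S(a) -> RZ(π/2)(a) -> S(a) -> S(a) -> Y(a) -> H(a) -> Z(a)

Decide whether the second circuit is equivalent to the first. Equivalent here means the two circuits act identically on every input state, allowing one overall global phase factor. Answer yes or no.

No, they are not equivalent — no single phase factor reconciles the two unitaries.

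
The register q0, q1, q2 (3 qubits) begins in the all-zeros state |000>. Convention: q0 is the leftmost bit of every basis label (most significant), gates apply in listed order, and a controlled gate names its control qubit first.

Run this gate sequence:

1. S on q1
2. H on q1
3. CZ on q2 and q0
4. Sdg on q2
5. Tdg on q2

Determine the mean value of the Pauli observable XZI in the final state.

The expectation value of XZI is 0.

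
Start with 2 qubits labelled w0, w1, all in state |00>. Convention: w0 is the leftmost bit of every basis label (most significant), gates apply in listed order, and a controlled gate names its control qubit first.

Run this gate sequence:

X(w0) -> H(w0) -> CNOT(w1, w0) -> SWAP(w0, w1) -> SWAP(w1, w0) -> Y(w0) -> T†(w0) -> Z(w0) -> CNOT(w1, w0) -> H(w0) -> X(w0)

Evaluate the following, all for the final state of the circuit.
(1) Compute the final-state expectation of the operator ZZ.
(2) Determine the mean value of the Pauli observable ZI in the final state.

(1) In the final state, ZZ has expectation sqrt(2)/2.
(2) The expectation value of ZI is sqrt(2)/2.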